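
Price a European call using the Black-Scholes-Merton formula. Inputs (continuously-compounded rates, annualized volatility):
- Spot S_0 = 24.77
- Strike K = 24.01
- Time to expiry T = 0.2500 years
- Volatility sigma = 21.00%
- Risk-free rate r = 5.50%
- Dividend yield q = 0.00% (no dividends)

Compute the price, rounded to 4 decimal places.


d1 = (ln(S/K) + (r - q + 0.5*sigma^2) * T) / (sigma * sqrt(T)) = 0.48024127
d2 = d1 - sigma * sqrt(T) = 0.37524127
exp(-rT) = 0.98634410; exp(-qT) = 1.00000000
C = S_0 * exp(-qT) * N(d1) - K * exp(-rT) * N(d2)
N(d1) = 0.68447208; N(d2) = 0.64625948
C = 24.7700 * 1.00000000 * 0.68447208 - 24.0100 * 0.98634410 * 0.64625948 = 1.6496

Answer: Price = 1.6496


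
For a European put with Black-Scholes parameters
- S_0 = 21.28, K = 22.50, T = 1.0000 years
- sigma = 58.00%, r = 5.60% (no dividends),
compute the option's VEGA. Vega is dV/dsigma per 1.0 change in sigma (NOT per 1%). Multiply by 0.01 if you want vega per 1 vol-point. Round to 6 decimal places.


d1 = 0.2904350953; d2 = -0.2895649047
phi(d1) = 0.3824662727; exp(-qT) = 1.0000000000; exp(-rT) = 0.9455391359
Vega = S * exp(-qT) * phi(d1) * sqrt(T) = 21.2800 * 1.0000000000 * 0.3824662727 * 1.0000000000 = 8.138882

Answer: Vega = 8.138882


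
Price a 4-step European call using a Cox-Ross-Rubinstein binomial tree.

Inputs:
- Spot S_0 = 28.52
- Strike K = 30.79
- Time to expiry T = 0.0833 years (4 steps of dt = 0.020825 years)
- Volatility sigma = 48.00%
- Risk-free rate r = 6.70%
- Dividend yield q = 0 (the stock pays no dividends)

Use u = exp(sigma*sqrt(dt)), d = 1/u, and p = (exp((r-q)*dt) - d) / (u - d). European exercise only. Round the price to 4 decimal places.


dt = T/N = 0.020825
u = exp(sigma*sqrt(dt)) = 1.071724; d = 1/u = 0.933076
p = (exp((r-q)*dt) - d) / (u - d) = 0.492760
Discount per step: exp(-r*dt) = 0.998606
Stock lattice S(k, i) with i counting down-moves:
  k=0: S(0,0) = 28.5200
  k=1: S(1,0) = 30.5656; S(1,1) = 26.6113
  k=2: S(2,0) = 32.7578; S(2,1) = 28.5200; S(2,2) = 24.8304
  k=3: S(3,0) = 35.1073; S(3,1) = 30.5656; S(3,2) = 26.6113; S(3,3) = 23.1687
  k=4: S(4,0) = 37.6254; S(4,1) = 32.7578; S(4,2) = 28.5200; S(4,3) = 24.8304; S(4,4) = 21.6181
Terminal payoffs V(N, i) = max(S_T - K, 0):
  V(4,0) = 6.835360; V(4,1) = 1.967828; V(4,2) = 0.000000; V(4,3) = 0.000000; V(4,4) = 0.000000
Backward induction: V(k, i) = exp(-r*dt) * [p * V(k+1, i) + (1-p) * V(k+1, i+1)].
  V(3,0) = exp(-r*dt) * [p*6.835360 + (1-p)*1.967828] = 4.360267
  V(3,1) = exp(-r*dt) * [p*1.967828 + (1-p)*0.000000] = 0.968316
  V(3,2) = exp(-r*dt) * [p*0.000000 + (1-p)*0.000000] = 0.000000
  V(3,3) = exp(-r*dt) * [p*0.000000 + (1-p)*0.000000] = 0.000000
  V(2,0) = exp(-r*dt) * [p*4.360267 + (1-p)*0.968316] = 2.636054
  V(2,1) = exp(-r*dt) * [p*0.968316 + (1-p)*0.000000] = 0.476482
  V(2,2) = exp(-r*dt) * [p*0.000000 + (1-p)*0.000000] = 0.000000
  V(1,0) = exp(-r*dt) * [p*2.636054 + (1-p)*0.476482] = 1.538486
  V(1,1) = exp(-r*dt) * [p*0.476482 + (1-p)*0.000000] = 0.234464
  V(0,0) = exp(-r*dt) * [p*1.538486 + (1-p)*0.234464] = 0.875811

Answer: Price = V(0,0) = 0.8758


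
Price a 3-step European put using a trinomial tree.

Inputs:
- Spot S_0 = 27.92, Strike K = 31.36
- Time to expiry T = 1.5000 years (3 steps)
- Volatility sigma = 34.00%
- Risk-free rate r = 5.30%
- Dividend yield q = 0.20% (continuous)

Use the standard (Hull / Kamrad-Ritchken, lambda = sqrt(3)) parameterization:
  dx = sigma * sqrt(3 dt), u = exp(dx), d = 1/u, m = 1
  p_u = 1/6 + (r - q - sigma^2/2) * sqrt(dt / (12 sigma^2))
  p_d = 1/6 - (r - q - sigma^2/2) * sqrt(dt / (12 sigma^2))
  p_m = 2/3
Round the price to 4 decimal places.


Answer: Price = V(0,0) = 5.3295

Derivation:
dt = T/N = 0.500000; dx = sigma*sqrt(3*dt) = 0.416413
u = exp(dx) = 1.516512; d = 1/u = 0.659408
p_u = 0.162584, p_m = 0.666667, p_d = 0.170749
Discount per step: exp(-r*dt) = 0.973848
Stock lattice S(k, j) with j the centered position index:
  k=0: S(0,+0) = 27.9200
  k=1: S(1,-1) = 18.4107; S(1,+0) = 27.9200; S(1,+1) = 42.3410
  k=2: S(2,-2) = 12.1401; S(2,-1) = 18.4107; S(2,+0) = 27.9200; S(2,+1) = 42.3410; S(2,+2) = 64.2107
  k=3: S(3,-3) = 8.0053; S(3,-2) = 12.1401; S(3,-1) = 18.4107; S(3,+0) = 27.9200; S(3,+1) = 42.3410; S(3,+2) = 64.2107; S(3,+3) = 97.3763
Terminal payoffs V(N, j) = max(K - S_T, 0):
  V(3,-3) = 23.354703; V(3,-2) = 19.219867; V(3,-1) = 12.949337; V(3,+0) = 3.440000; V(3,+1) = 0.000000; V(3,+2) = 0.000000; V(3,+3) = 0.000000
Backward induction: V(k, j) = exp(-r*dt) * [p_u * V(k+1, j+1) + p_m * V(k+1, j) + p_d * V(k+1, j-1)]
  V(2,-2) = exp(-r*dt) * [p_u*12.949337 + p_m*19.219867 + p_d*23.354703] = 18.411958
  V(2,-1) = exp(-r*dt) * [p_u*3.440000 + p_m*12.949337 + p_d*19.219867] = 12.147738
  V(2,+0) = exp(-r*dt) * [p_u*0.000000 + p_m*3.440000 + p_d*12.949337] = 4.386622
  V(2,+1) = exp(-r*dt) * [p_u*0.000000 + p_m*0.000000 + p_d*3.440000] = 0.572016
  V(2,+2) = exp(-r*dt) * [p_u*0.000000 + p_m*0.000000 + p_d*0.000000] = 0.000000
  V(1,-1) = exp(-r*dt) * [p_u*4.386622 + p_m*12.147738 + p_d*18.411958] = 11.642854
  V(1,+0) = exp(-r*dt) * [p_u*0.572016 + p_m*4.386622 + p_d*12.147738] = 4.958475
  V(1,+1) = exp(-r*dt) * [p_u*0.000000 + p_m*0.572016 + p_d*4.386622] = 1.100795
  V(0,+0) = exp(-r*dt) * [p_u*1.100795 + p_m*4.958475 + p_d*11.642854] = 5.329510


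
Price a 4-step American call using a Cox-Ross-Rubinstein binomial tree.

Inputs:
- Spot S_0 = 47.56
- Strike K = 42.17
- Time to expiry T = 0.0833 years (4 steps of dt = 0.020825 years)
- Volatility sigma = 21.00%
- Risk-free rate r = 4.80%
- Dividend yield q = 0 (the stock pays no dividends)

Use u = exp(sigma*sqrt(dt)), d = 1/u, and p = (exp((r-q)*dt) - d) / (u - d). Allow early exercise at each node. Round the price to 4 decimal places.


Answer: Price = V(0,0) = 5.5606

Derivation:
dt = T/N = 0.020825
u = exp(sigma*sqrt(dt)) = 1.030769; d = 1/u = 0.970150
p = (exp((r-q)*dt) - d) / (u - d) = 0.508923
Discount per step: exp(-r*dt) = 0.999001
Stock lattice S(k, i) with i counting down-moves:
  k=0: S(0,0) = 47.5600
  k=1: S(1,0) = 49.0234; S(1,1) = 46.1403
  k=2: S(2,0) = 50.5317; S(2,1) = 47.5600; S(2,2) = 44.7630
  k=3: S(3,0) = 52.0865; S(3,1) = 49.0234; S(3,2) = 46.1403; S(3,3) = 43.4268
  k=4: S(4,0) = 53.6892; S(4,1) = 50.5317; S(4,2) = 47.5600; S(4,3) = 44.7630; S(4,4) = 42.1305
Terminal payoffs V(N, i) = max(S_T - K, 0):
  V(4,0) = 11.519174; V(4,1) = 8.361744; V(4,2) = 5.390000; V(4,3) = 2.593023; V(4,4) = 0.000000
Backward induction: V(k, i) = exp(-r*dt) * [p * V(k+1, i) + (1-p) * V(k+1, i+1)]; then take max(V_cont, immediate exercise) for American.
  V(3,0) = exp(-r*dt) * [p*11.519174 + (1-p)*8.361744] = 9.958671; exercise = 9.916539; V(3,0) = max -> 9.958671
  V(3,1) = exp(-r*dt) * [p*8.361744 + (1-p)*5.390000] = 6.895491; exercise = 6.853359; V(3,1) = max -> 6.895491
  V(3,2) = exp(-r*dt) * [p*5.390000 + (1-p)*2.593023] = 4.012455; exercise = 3.970323; V(3,2) = max -> 4.012455
  V(3,3) = exp(-r*dt) * [p*2.593023 + (1-p)*0.000000] = 1.318329; exercise = 1.256836; V(3,3) = max -> 1.318329
  V(2,0) = exp(-r*dt) * [p*9.958671 + (1-p)*6.895491] = 8.445966; exercise = 8.361744; V(2,0) = max -> 8.445966
  V(2,1) = exp(-r*dt) * [p*6.895491 + (1-p)*4.012455] = 5.474222; exercise = 5.390000; V(2,1) = max -> 5.474222
  V(2,2) = exp(-r*dt) * [p*4.012455 + (1-p)*1.318329] = 2.686743; exercise = 2.593023; V(2,2) = max -> 2.686743
  V(1,0) = exp(-r*dt) * [p*8.445966 + (1-p)*5.474222] = 6.979629; exercise = 6.853359; V(1,0) = max -> 6.979629
  V(1,1) = exp(-r*dt) * [p*5.474222 + (1-p)*2.686743] = 4.101252; exercise = 3.970323; V(1,1) = max -> 4.101252
  V(0,0) = exp(-r*dt) * [p*6.979629 + (1-p)*4.101252] = 5.560562; exercise = 5.390000; V(0,0) = max -> 5.560562


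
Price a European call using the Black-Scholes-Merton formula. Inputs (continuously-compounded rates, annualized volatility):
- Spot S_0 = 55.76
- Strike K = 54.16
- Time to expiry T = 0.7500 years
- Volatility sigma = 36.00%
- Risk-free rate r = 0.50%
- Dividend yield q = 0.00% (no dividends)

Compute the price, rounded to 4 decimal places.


Answer: Price = 7.7344

Derivation:
d1 = (ln(S/K) + (r - q + 0.5*sigma^2) * T) / (sigma * sqrt(T)) = 0.26129634
d2 = d1 - sigma * sqrt(T) = -0.05047280
exp(-rT) = 0.99625702; exp(-qT) = 1.00000000
C = S_0 * exp(-qT) * N(d1) - K * exp(-rT) * N(d2)
N(d1) = 0.60306801; N(d2) = 0.47987281
C = 55.7600 * 1.00000000 * 0.60306801 - 54.1600 * 0.99625702 * 0.47987281 = 7.7344


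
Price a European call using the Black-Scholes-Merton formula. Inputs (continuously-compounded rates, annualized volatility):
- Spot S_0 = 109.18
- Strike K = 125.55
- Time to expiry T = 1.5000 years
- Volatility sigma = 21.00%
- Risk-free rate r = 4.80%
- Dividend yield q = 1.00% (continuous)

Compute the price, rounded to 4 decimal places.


Answer: Price = 7.4279

Derivation:
d1 = (ln(S/K) + (r - q + 0.5*sigma^2) * T) / (sigma * sqrt(T)) = -0.19296998
d2 = d1 - sigma * sqrt(T) = -0.45016641
exp(-rT) = 0.93053090; exp(-qT) = 0.98511194
C = S_0 * exp(-qT) * N(d1) - K * exp(-rT) * N(d2)
N(d1) = 0.42349124; N(d2) = 0.32629523
C = 109.1800 * 0.98511194 * 0.42349124 - 125.5500 * 0.93053090 * 0.32629523 = 7.4279


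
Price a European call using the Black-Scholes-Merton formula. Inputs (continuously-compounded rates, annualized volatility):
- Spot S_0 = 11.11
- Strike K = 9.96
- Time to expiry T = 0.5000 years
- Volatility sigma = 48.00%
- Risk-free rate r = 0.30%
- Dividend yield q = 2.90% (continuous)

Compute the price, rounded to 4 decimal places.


d1 = (ln(S/K) + (r - q + 0.5*sigma^2) * T) / (sigma * sqrt(T)) = 0.45333951
d2 = d1 - sigma * sqrt(T) = 0.11392826
exp(-rT) = 0.99850112; exp(-qT) = 0.98560462
C = S_0 * exp(-qT) * N(d1) - K * exp(-rT) * N(d2)
N(d1) = 0.67484786; N(d2) = 0.54535267
C = 11.1100 * 0.98560462 * 0.67484786 - 9.9600 * 0.99850112 * 0.54535267 = 1.9661

Answer: Price = 1.9661


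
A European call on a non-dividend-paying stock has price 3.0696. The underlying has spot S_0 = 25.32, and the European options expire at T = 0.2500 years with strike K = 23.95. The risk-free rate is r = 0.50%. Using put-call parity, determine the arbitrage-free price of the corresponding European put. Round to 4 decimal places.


Put-call parity: C - P = S_0 * exp(-qT) - K * exp(-rT).
S_0 * exp(-qT) = 25.3200 * 1.00000000 = 25.32000000
K * exp(-rT) = 23.9500 * 0.99875078 = 23.92008120
P = C - S*exp(-qT) + K*exp(-rT)
P = 3.0696 - 25.32000000 + 23.92008120 = 1.6697

Answer: Put price = 1.6697


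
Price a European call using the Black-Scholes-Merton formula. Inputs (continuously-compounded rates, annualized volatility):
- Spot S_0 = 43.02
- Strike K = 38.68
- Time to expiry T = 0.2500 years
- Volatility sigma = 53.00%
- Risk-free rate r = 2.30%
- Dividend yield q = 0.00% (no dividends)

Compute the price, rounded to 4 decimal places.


d1 = (ln(S/K) + (r - q + 0.5*sigma^2) * T) / (sigma * sqrt(T)) = 0.55549039
d2 = d1 - sigma * sqrt(T) = 0.29049039
exp(-rT) = 0.99426650; exp(-qT) = 1.00000000
C = S_0 * exp(-qT) * N(d1) - K * exp(-rT) * N(d2)
N(d1) = 0.71072036; N(d2) = 0.61427945
C = 43.0200 * 1.00000000 * 0.71072036 - 38.6800 * 0.99426650 * 0.61427945 = 6.9511

Answer: Price = 6.9511


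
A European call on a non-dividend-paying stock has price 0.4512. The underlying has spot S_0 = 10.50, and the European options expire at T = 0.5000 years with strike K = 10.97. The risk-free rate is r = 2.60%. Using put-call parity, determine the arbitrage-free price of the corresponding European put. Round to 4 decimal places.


Put-call parity: C - P = S_0 * exp(-qT) - K * exp(-rT).
S_0 * exp(-qT) = 10.5000 * 1.00000000 = 10.50000000
K * exp(-rT) = 10.9700 * 0.98708414 = 10.82831296
P = C - S*exp(-qT) + K*exp(-rT)
P = 0.4512 - 10.50000000 + 10.82831296 = 0.7795

Answer: Put price = 0.7795


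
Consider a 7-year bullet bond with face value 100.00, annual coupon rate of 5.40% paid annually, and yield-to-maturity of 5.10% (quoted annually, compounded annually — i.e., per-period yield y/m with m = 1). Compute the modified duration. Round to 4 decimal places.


Coupon per period c = face * coupon_rate / m = 5.400000
Periods per year m = 1; per-period yield y/m = 0.051000
Number of cashflows N = 7
Cashflows (t years, CF_t, discount factor 1/(1+y/m)^(m*t), PV):
  t = 1.0000: CF_t = 5.400000, DF = 0.951475, PV = 5.137964
  t = 2.0000: CF_t = 5.400000, DF = 0.905304, PV = 4.888643
  t = 3.0000: CF_t = 5.400000, DF = 0.861374, PV = 4.651421
  t = 4.0000: CF_t = 5.400000, DF = 0.819576, PV = 4.425709
  t = 5.0000: CF_t = 5.400000, DF = 0.779806, PV = 4.210951
  t = 6.0000: CF_t = 5.400000, DF = 0.741965, PV = 4.006614
  t = 7.0000: CF_t = 105.400000, DF = 0.705961, PV = 74.408337
Price P = sum_t PV_t = 101.729639
First compute Macaulay numerator sum_t t * PV_t:
  t * PV_t at t = 1.0000: 5.137964
  t * PV_t at t = 2.0000: 9.777286
  t * PV_t at t = 3.0000: 13.954262
  t * PV_t at t = 4.0000: 17.702838
  t * PV_t at t = 5.0000: 21.054755
  t * PV_t at t = 6.0000: 24.039682
  t * PV_t at t = 7.0000: 520.858359
Macaulay duration D = 612.525145 / 101.729639 = 6.021108
Modified duration = D / (1 + y/m) = 6.021108 / (1 + 0.051000) = 5.728932

Answer: Modified duration = 5.7289


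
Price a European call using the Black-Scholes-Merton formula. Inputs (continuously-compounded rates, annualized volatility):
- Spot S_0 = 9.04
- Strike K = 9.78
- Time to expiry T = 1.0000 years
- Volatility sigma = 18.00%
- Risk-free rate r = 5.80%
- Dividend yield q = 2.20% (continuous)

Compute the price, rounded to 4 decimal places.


Answer: Price = 0.4733

Derivation:
d1 = (ln(S/K) + (r - q + 0.5*sigma^2) * T) / (sigma * sqrt(T)) = -0.14711283
d2 = d1 - sigma * sqrt(T) = -0.32711283
exp(-rT) = 0.94364995; exp(-qT) = 0.97824024
C = S_0 * exp(-qT) * N(d1) - K * exp(-rT) * N(d2)
N(d1) = 0.44152148; N(d2) = 0.37179127
C = 9.0400 * 0.97824024 * 0.44152148 - 9.7800 * 0.94364995 * 0.37179127 = 0.4733


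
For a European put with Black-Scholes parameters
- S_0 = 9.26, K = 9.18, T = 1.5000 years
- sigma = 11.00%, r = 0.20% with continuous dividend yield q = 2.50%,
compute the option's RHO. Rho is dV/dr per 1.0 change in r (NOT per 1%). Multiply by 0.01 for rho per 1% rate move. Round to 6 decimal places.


Answer: Rho = -8.267416

Derivation:
d1 = -0.1243164735; d2 = -0.2590384094
phi(d1) = 0.3958714166; exp(-qT) = 0.9631944177; exp(-rT) = 0.9970044955
N(-d2) = 0.6021971974
Rho = -K*T*exp(-rT)*N(-d2) = -9.1800 * 1.5000 * 0.9970044955 * 0.6021971974 = -8.267416


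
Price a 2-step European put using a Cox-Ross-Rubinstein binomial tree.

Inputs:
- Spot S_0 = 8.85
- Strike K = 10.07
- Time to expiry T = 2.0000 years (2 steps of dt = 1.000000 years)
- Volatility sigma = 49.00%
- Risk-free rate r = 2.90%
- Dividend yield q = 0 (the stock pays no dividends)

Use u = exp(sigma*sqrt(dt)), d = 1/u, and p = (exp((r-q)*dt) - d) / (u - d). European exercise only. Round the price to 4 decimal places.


Answer: Price = V(0,0) = 2.7826

Derivation:
dt = T/N = 1.000000
u = exp(sigma*sqrt(dt)) = 1.632316; d = 1/u = 0.612626
p = (exp((r-q)*dt) - d) / (u - d) = 0.408750
Discount per step: exp(-r*dt) = 0.971416
Stock lattice S(k, i) with i counting down-moves:
  k=0: S(0,0) = 8.8500
  k=1: S(1,0) = 14.4460; S(1,1) = 5.4217
  k=2: S(2,0) = 23.5804; S(2,1) = 8.8500; S(2,2) = 3.3215
Terminal payoffs V(N, i) = max(K - S_T, 0):
  V(2,0) = 0.000000; V(2,1) = 1.220000; V(2,2) = 6.748497
Backward induction: V(k, i) = exp(-r*dt) * [p * V(k+1, i) + (1-p) * V(k+1, i+1)].
  V(1,0) = exp(-r*dt) * [p*0.000000 + (1-p)*1.220000] = 0.700707
  V(1,1) = exp(-r*dt) * [p*1.220000 + (1-p)*6.748497] = 4.360420
  V(0,0) = exp(-r*dt) * [p*0.700707 + (1-p)*4.360420] = 2.782635


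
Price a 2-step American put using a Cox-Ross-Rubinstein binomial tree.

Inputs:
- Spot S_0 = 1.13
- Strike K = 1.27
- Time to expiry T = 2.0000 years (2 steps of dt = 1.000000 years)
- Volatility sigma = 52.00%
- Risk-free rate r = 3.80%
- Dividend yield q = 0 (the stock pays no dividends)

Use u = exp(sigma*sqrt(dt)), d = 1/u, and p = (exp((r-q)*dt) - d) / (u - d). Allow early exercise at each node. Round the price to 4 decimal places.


dt = T/N = 1.000000
u = exp(sigma*sqrt(dt)) = 1.682028; d = 1/u = 0.594521
p = (exp((r-q)*dt) - d) / (u - d) = 0.408467
Discount per step: exp(-r*dt) = 0.962713
Stock lattice S(k, i) with i counting down-moves:
  k=0: S(0,0) = 1.1300
  k=1: S(1,0) = 1.9007; S(1,1) = 0.6718
  k=2: S(2,0) = 3.1970; S(2,1) = 1.1300; S(2,2) = 0.3994
Terminal payoffs V(N, i) = max(K - S_T, 0):
  V(2,0) = 0.000000; V(2,1) = 0.140000; V(2,2) = 0.870596
Backward induction: V(k, i) = exp(-r*dt) * [p * V(k+1, i) + (1-p) * V(k+1, i+1)]; then take max(V_cont, immediate exercise) for American.
  V(1,0) = exp(-r*dt) * [p*0.000000 + (1-p)*0.140000] = 0.079727; exercise = 0.000000; V(1,0) = max -> 0.079727
  V(1,1) = exp(-r*dt) * [p*0.140000 + (1-p)*0.870596] = 0.550837; exercise = 0.598192; V(1,1) = max -> 0.598192
  V(0,0) = exp(-r*dt) * [p*0.079727 + (1-p)*0.598192] = 0.372008; exercise = 0.140000; V(0,0) = max -> 0.372008

Answer: Price = V(0,0) = 0.3720


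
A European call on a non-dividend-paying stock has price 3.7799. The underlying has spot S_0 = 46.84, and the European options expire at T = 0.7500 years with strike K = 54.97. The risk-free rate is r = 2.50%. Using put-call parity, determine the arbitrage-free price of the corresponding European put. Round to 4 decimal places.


Put-call parity: C - P = S_0 * exp(-qT) - K * exp(-rT).
S_0 * exp(-qT) = 46.8400 * 1.00000000 = 46.84000000
K * exp(-rT) = 54.9700 * 0.98142469 = 53.94891509
P = C - S*exp(-qT) + K*exp(-rT)
P = 3.7799 - 46.84000000 + 53.94891509 = 10.8888

Answer: Put price = 10.8888


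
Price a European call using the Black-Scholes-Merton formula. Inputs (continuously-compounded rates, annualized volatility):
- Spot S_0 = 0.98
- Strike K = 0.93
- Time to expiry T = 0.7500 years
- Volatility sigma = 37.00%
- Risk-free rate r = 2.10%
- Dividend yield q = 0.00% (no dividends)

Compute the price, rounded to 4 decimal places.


Answer: Price = 0.1556

Derivation:
d1 = (ln(S/K) + (r - q + 0.5*sigma^2) * T) / (sigma * sqrt(T)) = 0.37279814
d2 = d1 - sigma * sqrt(T) = 0.05236875
exp(-rT) = 0.98437338; exp(-qT) = 1.00000000
C = S_0 * exp(-qT) * N(d1) - K * exp(-rT) * N(d2)
N(d1) = 0.64535066; N(d2) = 0.52088256
C = 0.9800 * 1.00000000 * 0.64535066 - 0.9300 * 0.98437338 * 0.52088256 = 0.1556


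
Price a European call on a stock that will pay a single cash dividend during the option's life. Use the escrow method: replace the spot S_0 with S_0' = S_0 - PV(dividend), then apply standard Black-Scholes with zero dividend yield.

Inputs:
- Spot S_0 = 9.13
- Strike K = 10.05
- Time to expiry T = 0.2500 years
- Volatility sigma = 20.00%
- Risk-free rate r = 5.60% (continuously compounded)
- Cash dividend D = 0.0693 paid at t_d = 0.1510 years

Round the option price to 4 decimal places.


Answer: Price = 0.0959

Derivation:
PV(D) = D * exp(-r * t_d) = 0.0693 * 0.99157965 = 0.06871647
S_0' = S_0 - PV(D) = 9.1300 - 0.06871647 = 9.06128353
d1 = (ln(S_0'/K) + (r + sigma^2/2)*T) / (sigma*sqrt(T)) = -0.84561854
d2 = d1 - sigma*sqrt(T) = -0.94561854
exp(-rT) = 0.98609754
N(d1) = 0.19888279; N(d2) = 0.17217159
C = S_0' * N(d1) - K * exp(-rT) * N(d2) = 9.06128353 * 0.19888279 - 10.0500 * 0.98609754 * 0.17217159 = 0.0959


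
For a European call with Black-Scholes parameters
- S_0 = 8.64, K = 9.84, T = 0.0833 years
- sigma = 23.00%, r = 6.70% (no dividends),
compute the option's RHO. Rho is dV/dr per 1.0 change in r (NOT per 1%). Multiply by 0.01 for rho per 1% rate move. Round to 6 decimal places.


Answer: Rho = 0.022968

Derivation:
d1 = -1.8418960290; d2 = -1.9082780295
phi(d1) = 0.0731510334; exp(-qT) = 1.0000000000; exp(-rT) = 0.9944344454
N(d2) = 0.0281776455
Rho = K*T*exp(-rT)*N(d2) = 9.8400 * 0.0833 * 0.9944344454 * 0.0281776455 = 0.022968


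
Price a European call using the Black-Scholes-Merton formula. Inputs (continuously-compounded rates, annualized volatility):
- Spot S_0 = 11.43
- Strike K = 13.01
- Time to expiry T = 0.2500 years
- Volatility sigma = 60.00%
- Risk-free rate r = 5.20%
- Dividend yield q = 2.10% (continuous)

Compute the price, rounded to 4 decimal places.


d1 = (ln(S/K) + (r - q + 0.5*sigma^2) * T) / (sigma * sqrt(T)) = -0.25575605
d2 = d1 - sigma * sqrt(T) = -0.55575605
exp(-rT) = 0.98708414; exp(-qT) = 0.99476376
C = S_0 * exp(-qT) * N(d1) - K * exp(-rT) * N(d2)
N(d1) = 0.39906961; N(d2) = 0.28918882
C = 11.4300 * 0.99476376 * 0.39906961 - 13.0100 * 0.98708414 * 0.28918882 = 0.8237

Answer: Price = 0.8237


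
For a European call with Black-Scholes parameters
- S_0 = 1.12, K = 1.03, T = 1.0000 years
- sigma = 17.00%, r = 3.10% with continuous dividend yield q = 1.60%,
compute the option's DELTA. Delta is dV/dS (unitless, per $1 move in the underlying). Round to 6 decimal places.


Answer: Delta = 0.735433

Derivation:
d1 = 0.6659993121; d2 = 0.4959993121
phi(d1) = 0.3195900894; exp(-qT) = 0.9841273201; exp(-rT) = 0.9694755731
N(d1) = 0.7472942300
Delta = exp(-qT) * N(d1) = 0.9841273201 * 0.7472942300 = 0.735433


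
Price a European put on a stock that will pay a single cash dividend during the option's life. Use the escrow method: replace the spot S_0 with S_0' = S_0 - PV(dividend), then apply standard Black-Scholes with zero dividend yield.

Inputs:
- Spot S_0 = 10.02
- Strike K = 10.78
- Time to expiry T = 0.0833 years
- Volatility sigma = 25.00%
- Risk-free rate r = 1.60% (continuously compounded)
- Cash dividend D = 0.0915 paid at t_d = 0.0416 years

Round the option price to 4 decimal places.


PV(D) = D * exp(-r * t_d) = 0.0915 * 0.99933462 = 0.09143912
S_0' = S_0 - PV(D) = 10.0200 - 0.09143912 = 9.92856088
d1 = (ln(S_0'/K) + (r + sigma^2/2)*T) / (sigma*sqrt(T)) = -1.08574328
d2 = d1 - sigma*sqrt(T) = -1.15789763
exp(-rT) = 0.99866809
N(-d1) = 0.86120371; N(-d2) = 0.87654709
P = K * exp(-rT) * N(-d2) - S_0' * N(-d1) = 10.7800 * 0.99866809 * 0.87654709 - 9.92856088 * 0.86120371 = 0.8861

Answer: Price = 0.8861


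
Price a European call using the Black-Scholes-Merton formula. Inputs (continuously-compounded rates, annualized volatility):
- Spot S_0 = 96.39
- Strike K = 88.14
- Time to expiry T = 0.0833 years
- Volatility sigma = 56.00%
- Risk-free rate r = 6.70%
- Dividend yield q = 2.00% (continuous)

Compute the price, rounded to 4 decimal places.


d1 = (ln(S/K) + (r - q + 0.5*sigma^2) * T) / (sigma * sqrt(T)) = 0.65863607
d2 = d1 - sigma * sqrt(T) = 0.49701033
exp(-rT) = 0.99443445; exp(-qT) = 0.99833539
C = S_0 * exp(-qT) * N(d1) - K * exp(-rT) * N(d2)
N(d1) = 0.74493525; N(d2) = 0.69040912
C = 96.3900 * 0.99833539 * 0.74493525 - 88.1400 * 0.99443445 * 0.69040912 = 11.1708

Answer: Price = 11.1708


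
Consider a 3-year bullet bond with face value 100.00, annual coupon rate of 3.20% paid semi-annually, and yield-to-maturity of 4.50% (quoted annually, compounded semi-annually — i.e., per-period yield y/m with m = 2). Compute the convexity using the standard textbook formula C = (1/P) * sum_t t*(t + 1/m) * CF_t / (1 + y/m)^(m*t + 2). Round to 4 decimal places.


Coupon per period c = face * coupon_rate / m = 1.600000
Periods per year m = 2; per-period yield y/m = 0.022500
Number of cashflows N = 6
Cashflows (t years, CF_t, discount factor 1/(1+y/m)^(m*t), PV):
  t = 0.5000: CF_t = 1.600000, DF = 0.977995, PV = 1.564792
  t = 1.0000: CF_t = 1.600000, DF = 0.956474, PV = 1.530359
  t = 1.5000: CF_t = 1.600000, DF = 0.935427, PV = 1.496684
  t = 2.0000: CF_t = 1.600000, DF = 0.914843, PV = 1.463749
  t = 2.5000: CF_t = 1.600000, DF = 0.894712, PV = 1.431540
  t = 3.0000: CF_t = 101.600000, DF = 0.875024, PV = 88.902466
Price P = sum_t PV_t = 96.389590
Convexity numerator sum_t t*(t + 1/m) * CF_t / (1+y/m)^(m*t + 2):
  t = 0.5000: term = 0.748342
  t = 1.0000: term = 2.195624
  t = 1.5000: term = 4.294619
  t = 2.0000: term = 7.000194
  t = 2.5000: term = 10.269234
  t = 3.0000: term = 892.845828
Convexity = (1/P) * sum = 917.353841 / 96.389590 = 9.517146

Answer: Convexity = 9.5171


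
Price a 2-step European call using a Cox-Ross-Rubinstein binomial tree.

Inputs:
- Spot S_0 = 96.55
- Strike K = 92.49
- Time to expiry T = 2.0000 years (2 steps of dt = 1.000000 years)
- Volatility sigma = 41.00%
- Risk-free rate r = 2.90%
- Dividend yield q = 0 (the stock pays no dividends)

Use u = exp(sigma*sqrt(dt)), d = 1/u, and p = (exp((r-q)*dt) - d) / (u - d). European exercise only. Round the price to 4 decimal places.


Answer: Price = V(0,0) = 24.3870

Derivation:
dt = T/N = 1.000000
u = exp(sigma*sqrt(dt)) = 1.506818; d = 1/u = 0.663650
p = (exp((r-q)*dt) - d) / (u - d) = 0.433810
Discount per step: exp(-r*dt) = 0.971416
Stock lattice S(k, i) with i counting down-moves:
  k=0: S(0,0) = 96.5500
  k=1: S(1,0) = 145.4833; S(1,1) = 64.0754
  k=2: S(2,0) = 219.2168; S(2,1) = 96.5500; S(2,2) = 42.5237
Terminal payoffs V(N, i) = max(S_T - K, 0):
  V(2,0) = 126.726759; V(2,1) = 4.060000; V(2,2) = 0.000000
Backward induction: V(k, i) = exp(-r*dt) * [p * V(k+1, i) + (1-p) * V(k+1, i+1)].
  V(1,0) = exp(-r*dt) * [p*126.726759 + (1-p)*4.060000] = 55.636948
  V(1,1) = exp(-r*dt) * [p*4.060000 + (1-p)*0.000000] = 1.710925
  V(0,0) = exp(-r*dt) * [p*55.636948 + (1-p)*1.710925] = 24.386985


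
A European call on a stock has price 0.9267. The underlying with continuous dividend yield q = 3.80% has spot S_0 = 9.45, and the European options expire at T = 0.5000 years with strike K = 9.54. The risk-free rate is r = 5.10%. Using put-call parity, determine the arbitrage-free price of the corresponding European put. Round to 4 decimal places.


Put-call parity: C - P = S_0 * exp(-qT) - K * exp(-rT).
S_0 * exp(-qT) = 9.4500 * 0.98117936 = 9.27214497
K * exp(-rT) = 9.5400 * 0.97482238 = 9.29980550
P = C - S*exp(-qT) + K*exp(-rT)
P = 0.9267 - 9.27214497 + 9.29980550 = 0.9544

Answer: Put price = 0.9544


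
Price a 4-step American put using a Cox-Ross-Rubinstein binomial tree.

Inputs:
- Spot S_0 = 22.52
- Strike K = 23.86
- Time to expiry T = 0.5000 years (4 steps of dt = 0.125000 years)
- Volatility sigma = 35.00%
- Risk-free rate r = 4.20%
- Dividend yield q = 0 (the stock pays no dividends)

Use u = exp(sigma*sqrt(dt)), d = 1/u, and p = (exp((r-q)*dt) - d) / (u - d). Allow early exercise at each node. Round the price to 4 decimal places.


dt = T/N = 0.125000
u = exp(sigma*sqrt(dt)) = 1.131726; d = 1/u = 0.883606
p = (exp((r-q)*dt) - d) / (u - d) = 0.490318
Discount per step: exp(-r*dt) = 0.994764
Stock lattice S(k, i) with i counting down-moves:
  k=0: S(0,0) = 22.5200
  k=1: S(1,0) = 25.4865; S(1,1) = 19.8988
  k=2: S(2,0) = 28.8437; S(2,1) = 22.5200; S(2,2) = 17.5827
  k=3: S(3,0) = 32.6431; S(3,1) = 25.4865; S(3,2) = 19.8988; S(3,3) = 15.5362
  k=4: S(4,0) = 36.9431; S(4,1) = 28.8437; S(4,2) = 22.5200; S(4,3) = 17.5827; S(4,4) = 13.7279
Terminal payoffs V(N, i) = max(K - S_T, 0):
  V(4,0) = 0.000000; V(4,1) = 0.000000; V(4,2) = 1.340000; V(4,3) = 6.277283; V(4,4) = 10.132116
Backward induction: V(k, i) = exp(-r*dt) * [p * V(k+1, i) + (1-p) * V(k+1, i+1)]; then take max(V_cont, immediate exercise) for American.
  V(3,0) = exp(-r*dt) * [p*0.000000 + (1-p)*0.000000] = 0.000000; exercise = 0.000000; V(3,0) = max -> 0.000000
  V(3,1) = exp(-r*dt) * [p*0.000000 + (1-p)*1.340000] = 0.679397; exercise = 0.000000; V(3,1) = max -> 0.679397
  V(3,2) = exp(-r*dt) * [p*1.340000 + (1-p)*6.277283] = 3.836250; exercise = 3.961186; V(3,2) = max -> 3.961186
  V(3,3) = exp(-r*dt) * [p*6.277283 + (1-p)*10.132116] = 8.198864; exercise = 8.323801; V(3,3) = max -> 8.323801
  V(2,0) = exp(-r*dt) * [p*0.000000 + (1-p)*0.679397] = 0.344463; exercise = 0.000000; V(2,0) = max -> 0.344463
  V(2,1) = exp(-r*dt) * [p*0.679397 + (1-p)*3.961186] = 2.339749; exercise = 1.340000; V(2,1) = max -> 2.339749
  V(2,2) = exp(-r*dt) * [p*3.961186 + (1-p)*8.323801] = 6.152346; exercise = 6.277283; V(2,2) = max -> 6.277283
  V(1,0) = exp(-r*dt) * [p*0.344463 + (1-p)*2.339749] = 1.354295; exercise = 0.000000; V(1,0) = max -> 1.354295
  V(1,1) = exp(-r*dt) * [p*2.339749 + (1-p)*6.277283] = 4.323878; exercise = 3.961186; V(1,1) = max -> 4.323878
  V(0,0) = exp(-r*dt) * [p*1.354295 + (1-p)*4.323878] = 2.852821; exercise = 1.340000; V(0,0) = max -> 2.852821

Answer: Price = V(0,0) = 2.8528


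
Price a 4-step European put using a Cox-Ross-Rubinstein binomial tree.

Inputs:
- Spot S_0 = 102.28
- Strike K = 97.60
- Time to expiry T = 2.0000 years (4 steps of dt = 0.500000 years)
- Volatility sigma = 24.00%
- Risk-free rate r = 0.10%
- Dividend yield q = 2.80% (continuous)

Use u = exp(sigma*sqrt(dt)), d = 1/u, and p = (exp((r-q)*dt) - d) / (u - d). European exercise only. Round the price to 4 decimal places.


dt = T/N = 0.500000
u = exp(sigma*sqrt(dt)) = 1.184956; d = 1/u = 0.843913
p = (exp((r-q)*dt) - d) / (u - d) = 0.418357
Discount per step: exp(-r*dt) = 0.999500
Stock lattice S(k, i) with i counting down-moves:
  k=0: S(0,0) = 102.2800
  k=1: S(1,0) = 121.1973; S(1,1) = 86.3154
  k=2: S(2,0) = 143.6135; S(2,1) = 102.2800; S(2,2) = 72.8427
  k=3: S(3,0) = 170.1756; S(3,1) = 121.1973; S(3,2) = 86.3154; S(3,3) = 61.4730
  k=4: S(4,0) = 201.6506; S(4,1) = 143.6135; S(4,2) = 102.2800; S(4,3) = 72.8427; S(4,4) = 51.8778
Terminal payoffs V(N, i) = max(K - S_T, 0):
  V(4,0) = 0.000000; V(4,1) = 0.000000; V(4,2) = 0.000000; V(4,3) = 24.757258; V(4,4) = 45.722164
Backward induction: V(k, i) = exp(-r*dt) * [p * V(k+1, i) + (1-p) * V(k+1, i+1)].
  V(3,0) = exp(-r*dt) * [p*0.000000 + (1-p)*0.000000] = 0.000000
  V(3,1) = exp(-r*dt) * [p*0.000000 + (1-p)*0.000000] = 0.000000
  V(3,2) = exp(-r*dt) * [p*0.000000 + (1-p)*24.757258] = 14.392697
  V(3,3) = exp(-r*dt) * [p*24.757258 + (1-p)*45.722164] = 36.932886
  V(2,0) = exp(-r*dt) * [p*0.000000 + (1-p)*0.000000] = 0.000000
  V(2,1) = exp(-r*dt) * [p*0.000000 + (1-p)*14.392697] = 8.367232
  V(2,2) = exp(-r*dt) * [p*14.392697 + (1-p)*36.932886] = 27.489300
  V(1,0) = exp(-r*dt) * [p*0.000000 + (1-p)*8.367232] = 4.864312
  V(1,1) = exp(-r*dt) * [p*8.367232 + (1-p)*27.489300] = 19.479713
  V(0,0) = exp(-r*dt) * [p*4.864312 + (1-p)*19.479713] = 13.358582

Answer: Price = V(0,0) = 13.3586


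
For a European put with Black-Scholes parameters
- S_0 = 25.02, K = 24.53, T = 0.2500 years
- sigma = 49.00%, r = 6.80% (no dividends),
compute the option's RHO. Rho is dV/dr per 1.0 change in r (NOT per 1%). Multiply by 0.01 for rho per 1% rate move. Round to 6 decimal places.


d1 = 0.2726169256; d2 = 0.0276169256
phi(d1) = 0.3843896500; exp(-qT) = 1.0000000000; exp(-rT) = 0.9831436846
N(-d2) = 0.4889838411
Rho = -K*T*exp(-rT)*N(-d2) = -24.5300 * 0.2500 * 0.9831436846 * 0.4889838411 = -2.948146

Answer: Rho = -2.948146


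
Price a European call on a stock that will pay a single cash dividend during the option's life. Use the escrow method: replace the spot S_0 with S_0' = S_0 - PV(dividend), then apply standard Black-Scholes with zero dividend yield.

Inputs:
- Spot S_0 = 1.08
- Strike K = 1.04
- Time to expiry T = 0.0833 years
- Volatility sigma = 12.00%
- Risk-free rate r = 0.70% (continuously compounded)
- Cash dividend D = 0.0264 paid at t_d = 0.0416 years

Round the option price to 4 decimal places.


PV(D) = D * exp(-r * t_d) = 0.0264 * 0.99970884 = 0.02639231
S_0' = S_0 - PV(D) = 1.0800 - 0.02639231 = 1.05360769
d1 = (ln(S_0'/K) + (r + sigma^2/2)*T) / (sigma*sqrt(T)) = 0.40949004
d2 = d1 - sigma*sqrt(T) = 0.37485595
exp(-rT) = 0.99941707
N(d1) = 0.65890996; N(d2) = 0.64611620
C = S_0' * N(d1) - K * exp(-rT) * N(d2) = 1.05360769 * 0.65890996 - 1.0400 * 0.99941707 * 0.64611620 = 0.0227

Answer: Price = 0.0227


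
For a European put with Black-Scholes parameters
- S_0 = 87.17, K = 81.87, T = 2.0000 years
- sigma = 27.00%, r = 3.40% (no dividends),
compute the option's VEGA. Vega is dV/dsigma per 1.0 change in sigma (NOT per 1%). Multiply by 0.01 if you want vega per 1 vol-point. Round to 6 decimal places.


d1 = 0.5332832038; d2 = 0.1514455420
phi(d1) = 0.3460631449; exp(-qT) = 1.0000000000; exp(-rT) = 0.9342604736
Vega = S * exp(-qT) * phi(d1) * sqrt(T) = 87.1700 * 1.0000000000 * 0.3460631449 * 1.4142135624 = 42.661625

Answer: Vega = 42.661625


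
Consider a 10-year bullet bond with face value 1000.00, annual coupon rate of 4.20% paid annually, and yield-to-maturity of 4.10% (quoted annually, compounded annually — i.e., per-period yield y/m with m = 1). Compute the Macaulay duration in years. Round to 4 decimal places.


Answer: Macaulay duration = 8.3757 years

Derivation:
Coupon per period c = face * coupon_rate / m = 42.000000
Periods per year m = 1; per-period yield y/m = 0.041000
Number of cashflows N = 10
Cashflows (t years, CF_t, discount factor 1/(1+y/m)^(m*t), PV):
  t = 1.0000: CF_t = 42.000000, DF = 0.960615, PV = 40.345821
  t = 2.0000: CF_t = 42.000000, DF = 0.922781, PV = 38.756793
  t = 3.0000: CF_t = 42.000000, DF = 0.886437, PV = 37.230349
  t = 4.0000: CF_t = 42.000000, DF = 0.851524, PV = 35.764024
  t = 5.0000: CF_t = 42.000000, DF = 0.817987, PV = 34.355450
  t = 6.0000: CF_t = 42.000000, DF = 0.785770, PV = 33.002354
  t = 7.0000: CF_t = 42.000000, DF = 0.754823, PV = 31.702549
  t = 8.0000: CF_t = 42.000000, DF = 0.725094, PV = 30.453938
  t = 9.0000: CF_t = 42.000000, DF = 0.696536, PV = 29.254503
  t = 10.0000: CF_t = 1042.000000, DF = 0.669103, PV = 697.204889
Price P = sum_t PV_t = 1008.070669
Macaulay numerator sum_t t * PV_t:
  t * PV_t at t = 1.0000: 40.345821
  t * PV_t at t = 2.0000: 77.513586
  t * PV_t at t = 3.0000: 111.691046
  t * PV_t at t = 4.0000: 143.056094
  t * PV_t at t = 5.0000: 171.777251
  t * PV_t at t = 6.0000: 198.014122
  t * PV_t at t = 7.0000: 221.917844
  t * PV_t at t = 8.0000: 243.631501
  t * PV_t at t = 9.0000: 263.290527
  t * PV_t at t = 10.0000: 6972.048890
Macaulay duration D = (sum_t t * PV_t) / P = 8443.286681 / 1008.070669 = 8.375689


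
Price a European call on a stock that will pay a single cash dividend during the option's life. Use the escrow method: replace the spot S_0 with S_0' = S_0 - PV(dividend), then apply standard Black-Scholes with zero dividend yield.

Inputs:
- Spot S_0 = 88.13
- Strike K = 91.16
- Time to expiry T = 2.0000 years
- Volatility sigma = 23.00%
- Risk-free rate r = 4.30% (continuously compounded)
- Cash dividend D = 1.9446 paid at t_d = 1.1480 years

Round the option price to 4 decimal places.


PV(D) = D * exp(-r * t_d) = 1.9446 * 0.95183460 = 1.85093756
S_0' = S_0 - PV(D) = 88.1300 - 1.85093756 = 86.27906244
d1 = (ln(S_0'/K) + (r + sigma^2/2)*T) / (sigma*sqrt(T)) = 0.25785033
d2 = d1 - sigma*sqrt(T) = -0.06741879
exp(-rT) = 0.91759423
N(d1) = 0.60173879; N(d2) = 0.47312416
C = S_0' * N(d1) - K * exp(-rT) * N(d2) = 86.27906244 * 0.60173879 - 91.1600 * 0.91759423 * 0.47312416 = 12.3416

Answer: Price = 12.3416


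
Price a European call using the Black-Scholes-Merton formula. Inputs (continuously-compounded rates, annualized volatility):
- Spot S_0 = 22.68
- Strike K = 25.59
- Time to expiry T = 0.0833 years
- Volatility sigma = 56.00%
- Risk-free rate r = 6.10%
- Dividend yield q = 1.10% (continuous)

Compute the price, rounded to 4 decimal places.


d1 = (ln(S/K) + (r - q + 0.5*sigma^2) * T) / (sigma * sqrt(T)) = -0.64031714
d2 = d1 - sigma * sqrt(T) = -0.80194288
exp(-rT) = 0.99493159; exp(-qT) = 0.99908412
C = S_0 * exp(-qT) * N(d1) - K * exp(-rT) * N(d2)
N(d1) = 0.26098322; N(d2) = 0.21129300
C = 22.6800 * 0.99908412 * 0.26098322 - 25.5900 * 0.99493159 * 0.21129300 = 0.5341

Answer: Price = 0.5341


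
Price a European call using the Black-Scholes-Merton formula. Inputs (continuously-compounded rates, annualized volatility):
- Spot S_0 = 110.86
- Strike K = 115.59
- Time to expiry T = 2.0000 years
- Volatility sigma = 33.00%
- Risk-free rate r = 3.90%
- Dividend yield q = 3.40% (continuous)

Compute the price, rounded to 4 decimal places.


d1 = (ln(S/K) + (r - q + 0.5*sigma^2) * T) / (sigma * sqrt(T)) = 0.16524592
d2 = d1 - sigma * sqrt(T) = -0.30144456
exp(-rT) = 0.92496443; exp(-qT) = 0.93426047
C = S_0 * exp(-qT) * N(d1) - K * exp(-rT) * N(d2)
N(d1) = 0.56562479; N(d2) = 0.38153776
C = 110.8600 * 0.93426047 * 0.56562479 - 115.5900 * 0.92496443 * 0.38153776 = 17.7902

Answer: Price = 17.7902


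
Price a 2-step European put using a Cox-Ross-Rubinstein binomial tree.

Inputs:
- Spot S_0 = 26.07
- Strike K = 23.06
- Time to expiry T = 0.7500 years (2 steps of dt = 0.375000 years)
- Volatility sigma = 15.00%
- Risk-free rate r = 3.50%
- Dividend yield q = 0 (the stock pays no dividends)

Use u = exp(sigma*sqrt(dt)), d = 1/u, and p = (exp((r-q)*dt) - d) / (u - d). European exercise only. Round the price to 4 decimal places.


dt = T/N = 0.375000
u = exp(sigma*sqrt(dt)) = 1.096207; d = 1/u = 0.912237
p = (exp((r-q)*dt) - d) / (u - d) = 0.548865
Discount per step: exp(-r*dt) = 0.986961
Stock lattice S(k, i) with i counting down-moves:
  k=0: S(0,0) = 26.0700
  k=1: S(1,0) = 28.5781; S(1,1) = 23.7820
  k=2: S(2,0) = 31.3275; S(2,1) = 26.0700; S(2,2) = 21.6948
Terminal payoffs V(N, i) = max(K - S_T, 0):
  V(2,0) = 0.000000; V(2,1) = 0.000000; V(2,2) = 1.365181
Backward induction: V(k, i) = exp(-r*dt) * [p * V(k+1, i) + (1-p) * V(k+1, i+1)].
  V(1,0) = exp(-r*dt) * [p*0.000000 + (1-p)*0.000000] = 0.000000
  V(1,1) = exp(-r*dt) * [p*0.000000 + (1-p)*1.365181] = 0.607849
  V(0,0) = exp(-r*dt) * [p*0.000000 + (1-p)*0.607849] = 0.270646

Answer: Price = V(0,0) = 0.2706


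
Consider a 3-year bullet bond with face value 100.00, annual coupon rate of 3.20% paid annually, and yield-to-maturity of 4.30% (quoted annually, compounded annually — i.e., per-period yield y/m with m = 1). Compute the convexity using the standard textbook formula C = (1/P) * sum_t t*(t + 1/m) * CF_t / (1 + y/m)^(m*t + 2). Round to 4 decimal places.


Coupon per period c = face * coupon_rate / m = 3.200000
Periods per year m = 1; per-period yield y/m = 0.043000
Number of cashflows N = 3
Cashflows (t years, CF_t, discount factor 1/(1+y/m)^(m*t), PV):
  t = 1.0000: CF_t = 3.200000, DF = 0.958773, PV = 3.068073
  t = 2.0000: CF_t = 3.200000, DF = 0.919245, PV = 2.941585
  t = 3.0000: CF_t = 103.200000, DF = 0.881347, PV = 90.955041
Price P = sum_t PV_t = 96.964698
Convexity numerator sum_t t*(t + 1/m) * CF_t / (1+y/m)^(m*t + 2):
  t = 1.0000: term = 5.640623
  t = 2.0000: term = 16.224226
  t = 3.0000: term = 1003.319842
Convexity = (1/P) * sum = 1025.184691 / 96.964698 = 10.572762

Answer: Convexity = 10.5728


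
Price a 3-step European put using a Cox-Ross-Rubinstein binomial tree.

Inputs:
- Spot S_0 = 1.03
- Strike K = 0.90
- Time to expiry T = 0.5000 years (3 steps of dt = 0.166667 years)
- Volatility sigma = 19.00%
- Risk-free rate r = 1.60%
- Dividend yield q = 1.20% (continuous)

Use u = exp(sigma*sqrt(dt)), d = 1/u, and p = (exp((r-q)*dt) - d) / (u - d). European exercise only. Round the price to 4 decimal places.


dt = T/N = 0.166667
u = exp(sigma*sqrt(dt)) = 1.080655; d = 1/u = 0.925365
p = (exp((r-q)*dt) - d) / (u - d) = 0.484912
Discount per step: exp(-r*dt) = 0.997337
Stock lattice S(k, i) with i counting down-moves:
  k=0: S(0,0) = 1.0300
  k=1: S(1,0) = 1.1131; S(1,1) = 0.9531
  k=2: S(2,0) = 1.2028; S(2,1) = 1.0300; S(2,2) = 0.8820
  k=3: S(3,0) = 1.2999; S(3,1) = 1.1131; S(3,2) = 0.9531; S(3,3) = 0.8162
Terminal payoffs V(N, i) = max(K - S_T, 0):
  V(3,0) = 0.000000; V(3,1) = 0.000000; V(3,2) = 0.000000; V(3,3) = 0.083838
Backward induction: V(k, i) = exp(-r*dt) * [p * V(k+1, i) + (1-p) * V(k+1, i+1)].
  V(2,0) = exp(-r*dt) * [p*0.000000 + (1-p)*0.000000] = 0.000000
  V(2,1) = exp(-r*dt) * [p*0.000000 + (1-p)*0.000000] = 0.000000
  V(2,2) = exp(-r*dt) * [p*0.000000 + (1-p)*0.083838] = 0.043069
  V(1,0) = exp(-r*dt) * [p*0.000000 + (1-p)*0.000000] = 0.000000
  V(1,1) = exp(-r*dt) * [p*0.000000 + (1-p)*0.043069] = 0.022125
  V(0,0) = exp(-r*dt) * [p*0.000000 + (1-p)*0.022125] = 0.011366

Answer: Price = V(0,0) = 0.0114


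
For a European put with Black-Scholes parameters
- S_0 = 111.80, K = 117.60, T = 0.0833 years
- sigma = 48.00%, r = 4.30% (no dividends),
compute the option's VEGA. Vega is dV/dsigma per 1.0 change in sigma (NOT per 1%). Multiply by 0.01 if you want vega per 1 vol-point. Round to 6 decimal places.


Answer: Vega = 12.412204

Derivation:
d1 = -0.2699610247; d2 = -0.4084973737
phi(d1) = 0.3846667090; exp(-qT) = 1.0000000000; exp(-rT) = 0.9964245074
Vega = S * exp(-qT) * phi(d1) * sqrt(T) = 111.8000 * 1.0000000000 * 0.3846667090 * 0.2886173938 = 12.412204


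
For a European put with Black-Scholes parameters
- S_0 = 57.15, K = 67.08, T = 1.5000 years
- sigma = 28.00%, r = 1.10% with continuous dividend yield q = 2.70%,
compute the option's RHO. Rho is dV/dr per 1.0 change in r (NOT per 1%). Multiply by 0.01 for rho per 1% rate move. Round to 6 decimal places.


Answer: Rho = -75.291068

Derivation:
d1 = -0.3656929165; d2 = -0.7086214805
phi(d1) = 0.3731390324; exp(-qT) = 0.9603091645; exp(-rT) = 0.9836353794
N(-d2) = 0.7607202987
Rho = -K*T*exp(-rT)*N(-d2) = -67.0800 * 1.5000 * 0.9836353794 * 0.7607202987 = -75.291068
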